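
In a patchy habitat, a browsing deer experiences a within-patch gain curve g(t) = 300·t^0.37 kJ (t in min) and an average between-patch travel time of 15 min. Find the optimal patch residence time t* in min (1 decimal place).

Optimal t* satisfies g'(t*) = g(t*)/(T + t*).
g'(t) = 0.37·300·t^-0.63. Setting 0.37·300·t^-0.63 = 300·t^0.37/(15+t) gives 0.37(15+t) = t, so 0.63·t = 0.37×15.
t* = 0.37×15/0.63 = 8.81 min.

8.8 min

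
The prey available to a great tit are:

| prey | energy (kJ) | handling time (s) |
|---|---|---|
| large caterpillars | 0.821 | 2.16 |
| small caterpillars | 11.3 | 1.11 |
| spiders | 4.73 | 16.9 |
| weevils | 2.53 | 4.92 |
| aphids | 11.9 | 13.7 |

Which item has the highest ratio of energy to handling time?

Profitability E/h (kJ/s): large caterpillars = 0.821/2.16 = 0.38, small caterpillars = 11.3/1.11 = 10.2, spiders = 4.73/16.9 = 0.28, weevils = 2.53/4.92 = 0.514, aphids = 11.9/13.7 = 0.869.
Ranked: small caterpillars > aphids > weevils > large caterpillars > spiders.

small caterpillars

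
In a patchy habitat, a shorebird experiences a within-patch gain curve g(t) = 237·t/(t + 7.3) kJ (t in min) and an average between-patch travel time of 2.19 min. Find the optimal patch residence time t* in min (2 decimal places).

Optimal t* satisfies g'(t*) = g(t*)/(T + t*).
g'(t) = 237·7.3/(t + 7.3)². Setting 237·7.3/(t+7.3)² = 237t/[(t+7.3)(2.19+t)] gives 7.3(2.19+t) = t(t+7.3), so t² = 7.3×2.19 = 15.99.
t* = √15.99 = 3.998 min.

4.00 min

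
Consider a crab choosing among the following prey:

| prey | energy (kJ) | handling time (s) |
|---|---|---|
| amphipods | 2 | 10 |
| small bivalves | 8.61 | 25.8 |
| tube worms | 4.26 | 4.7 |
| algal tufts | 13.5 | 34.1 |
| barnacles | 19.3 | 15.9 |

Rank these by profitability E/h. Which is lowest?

amphipods

Profitability E/h (kJ/s): amphipods = 2/10 = 0.2, small bivalves = 8.61/25.8 = 0.334, tube worms = 4.26/4.7 = 0.906, algal tufts = 13.5/34.1 = 0.396, barnacles = 19.3/15.9 = 1.21.
Ranked: barnacles > tube worms > algal tufts > small bivalves > amphipods.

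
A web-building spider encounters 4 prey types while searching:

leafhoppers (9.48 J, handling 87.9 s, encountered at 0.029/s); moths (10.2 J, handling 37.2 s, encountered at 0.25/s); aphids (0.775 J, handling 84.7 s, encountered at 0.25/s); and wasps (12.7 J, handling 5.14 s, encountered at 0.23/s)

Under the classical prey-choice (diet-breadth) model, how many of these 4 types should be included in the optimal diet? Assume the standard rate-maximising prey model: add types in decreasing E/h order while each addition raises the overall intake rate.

1

Rank by E/h (J/s): wasps 2.47, moths 0.274, leafhoppers 0.108, aphids 0.00915. Include each in turn until the next type's E/h falls below the running intake rate.
Rate on top 1: 1.339. moths: 0.274 < 1.339 → exclude; stop.
Optimal diet: wasps — 1 of 4 types.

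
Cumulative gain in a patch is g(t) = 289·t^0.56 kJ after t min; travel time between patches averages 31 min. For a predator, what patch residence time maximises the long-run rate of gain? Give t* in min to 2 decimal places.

39.45 min

By the marginal value theorem, leave when the instantaneous gain rate g'(t) equals the habitat-wide average g(t)/(T + t).
g'(t) = 0.56·289·t^-0.44. Setting 0.56·289·t^-0.44 = 289·t^0.56/(31+t) gives 0.56(31+t) = t, so 0.44·t = 0.56×31.
t* = 0.56×31/0.44 = 39.45 min.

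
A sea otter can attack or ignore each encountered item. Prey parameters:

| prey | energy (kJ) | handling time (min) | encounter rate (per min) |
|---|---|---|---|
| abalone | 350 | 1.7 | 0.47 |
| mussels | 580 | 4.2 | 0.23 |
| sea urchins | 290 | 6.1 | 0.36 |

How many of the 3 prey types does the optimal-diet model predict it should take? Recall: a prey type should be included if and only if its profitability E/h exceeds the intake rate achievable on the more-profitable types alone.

E/h in descending order: abalone 206, mussels 138, sea urchins 47.5 kJ/min. The optimal diet is the largest prefix of this list for which every included type satisfies E_i/h_i > R on the types above it.
Rate on top 1: 91.44. mussels: 138 > 91.44 → include.
Rate on top 2: 107.7. sea urchins: 47.5 < 107.7 → exclude; stop.
Optimal diet: abalone, mussels — 2 of 3 types.

2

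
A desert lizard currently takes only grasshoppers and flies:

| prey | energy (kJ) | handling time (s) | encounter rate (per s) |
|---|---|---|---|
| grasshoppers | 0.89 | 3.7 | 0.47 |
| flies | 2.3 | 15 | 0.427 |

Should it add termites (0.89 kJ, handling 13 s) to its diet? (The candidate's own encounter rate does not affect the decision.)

No

Current rate: (0.47×0.89 + 0.427×2.3)/(1 + 0.47×3.7 + 0.427×15) = 0.1531 kJ/s.
termites: E/h = 0.89/13 = 0.06846 kJ/s.
0.06846 < 0.1531, so adding termites would lower the average — exclude it.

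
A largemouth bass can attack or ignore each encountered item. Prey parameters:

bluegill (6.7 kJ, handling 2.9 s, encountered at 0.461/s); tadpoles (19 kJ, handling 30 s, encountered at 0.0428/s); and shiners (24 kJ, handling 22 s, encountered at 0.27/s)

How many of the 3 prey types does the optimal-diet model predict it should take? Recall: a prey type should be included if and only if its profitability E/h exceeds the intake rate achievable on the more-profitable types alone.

1

Rank by E/h (kJ/s): bluegill 2.31, shiners 1.09, tadpoles 0.633. Include each in turn until the next type's E/h falls below the running intake rate.
Rate on top 1: 1.322. shiners: 1.09 < 1.322 → exclude; stop.
Optimal diet: bluegill — 1 of 3 types.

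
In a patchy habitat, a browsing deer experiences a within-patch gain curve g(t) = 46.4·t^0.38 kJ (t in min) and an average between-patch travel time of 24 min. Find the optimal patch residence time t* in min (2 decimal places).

14.71 min

Optimal t* satisfies g'(t*) = g(t*)/(T + t*).
g'(t) = 0.38·46.4·t^-0.62. Setting 0.38·46.4·t^-0.62 = 46.4·t^0.38/(24+t) gives 0.38(24+t) = t, so 0.62·t = 0.38×24.
t* = 0.38×24/0.62 = 14.71 min.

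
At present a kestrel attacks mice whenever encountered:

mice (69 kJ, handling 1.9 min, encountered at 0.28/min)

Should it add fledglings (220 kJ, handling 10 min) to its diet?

Intake rate on the current diet: R = (0.28×69) / (1 + 0.28×1.9) = 19.32/1.532 = 12.61 kJ/min.
Profitability of fledglings: 220/10 = 22 kJ/min.
Since 22 > R, including fledglings increases the long-run rate.

Yes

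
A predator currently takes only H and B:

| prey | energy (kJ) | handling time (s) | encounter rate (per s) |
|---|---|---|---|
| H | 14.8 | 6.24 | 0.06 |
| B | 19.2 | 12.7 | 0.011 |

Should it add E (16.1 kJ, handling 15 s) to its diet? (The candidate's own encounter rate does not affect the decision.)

Yes

On H and B alone, R = ΣλE/(1+Σλh) = 1.099/1.514 = 0.726 kJ/s.
E: E/h = 16.1/15 = 1.073 kJ/s.
1.073 > 0.726, so adding E raises the average — include it.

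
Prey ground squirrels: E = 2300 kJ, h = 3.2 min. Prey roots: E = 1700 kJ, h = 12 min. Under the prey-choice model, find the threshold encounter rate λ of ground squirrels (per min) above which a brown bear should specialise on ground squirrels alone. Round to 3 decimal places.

0.077 per min

Drop roots once their profitability E₂/h₂ falls below the rate achievable on ground squirrels alone: E₂/h₂ = λE₁/(1 + λh₁).
Solve for λ: λE₁h₂ = E₂(1 + λh₁) → λ(E₁h₂ − E₂h₁) = E₂ → λ = E₂/(E₁h₂ − E₂h₁).
λ = 1700/(2300×12 − 1700×3.2) = 1700/2.216e+04 = 0.07671 per min.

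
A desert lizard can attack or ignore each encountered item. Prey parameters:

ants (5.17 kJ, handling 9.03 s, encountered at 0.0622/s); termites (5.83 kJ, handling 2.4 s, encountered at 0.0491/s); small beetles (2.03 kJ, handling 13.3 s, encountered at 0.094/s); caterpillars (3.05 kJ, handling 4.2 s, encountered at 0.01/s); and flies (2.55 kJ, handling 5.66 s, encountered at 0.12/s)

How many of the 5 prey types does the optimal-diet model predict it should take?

4

Profitabilities (E/h, kJ/s): termites 2.43, caterpillars 0.726, ants 0.573, flies 0.451, small beetles 0.153. Add prey in this order while the next type's profitability exceeds the intake rate on those already taken.
Rate on top 1: 0.2561. caterpillars: 0.726 > 0.2561 → include.
Rate on top 2: 0.2731. ants: 0.573 > 0.2731 → include.
Rate on top 3: 0.3708. flies: 0.451 > 0.3708 → include.
Rate on top 4: 0.3934. small beetles: 0.153 < 0.3934 → exclude; stop.
Optimal diet: termites, caterpillars, ants, flies — 4 of 5 types.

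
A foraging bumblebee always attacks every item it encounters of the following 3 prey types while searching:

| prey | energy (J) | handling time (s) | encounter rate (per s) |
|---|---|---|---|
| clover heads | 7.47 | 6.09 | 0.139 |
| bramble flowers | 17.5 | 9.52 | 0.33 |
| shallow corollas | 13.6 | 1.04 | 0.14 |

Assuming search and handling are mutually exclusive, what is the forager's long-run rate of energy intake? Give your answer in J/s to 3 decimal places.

R = Σλ_iE_i / (1 + Σλ_ih_i)
Numerator: 0.139×7.47 + 0.33×17.5 + 0.14×13.6 = 8.717
Denominator: 1 + 0.139×6.09 + 0.33×9.52 + 0.14×1.04 = 5.134
R = 8.717/5.134 = 1.698 J/s

1.698 J/s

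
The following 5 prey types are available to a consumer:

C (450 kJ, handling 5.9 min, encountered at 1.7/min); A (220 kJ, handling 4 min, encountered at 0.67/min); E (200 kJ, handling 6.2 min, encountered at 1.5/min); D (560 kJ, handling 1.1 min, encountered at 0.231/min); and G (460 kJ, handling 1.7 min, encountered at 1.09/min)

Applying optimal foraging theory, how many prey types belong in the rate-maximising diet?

E/h in descending order: D 509, G 271, C 76.3, A 55, E 32.3 kJ/min. The optimal diet is the largest prefix of this list for which every included type satisfies E_i/h_i > R on the types above it.
Rate on top 1: 103.1. G: 271 > 103.1 → include.
Rate on top 2: 203. C: 76.3 < 203 → exclude; stop.
Optimal diet: D, G — 2 of 5 types.

2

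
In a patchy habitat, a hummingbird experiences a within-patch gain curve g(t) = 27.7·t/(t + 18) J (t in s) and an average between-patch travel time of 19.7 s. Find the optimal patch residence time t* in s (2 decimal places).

18.83 s

By the marginal value theorem, leave when the instantaneous gain rate g'(t) equals the habitat-wide average g(t)/(T + t).
g'(t) = 27.7·18/(t + 18)². Setting 27.7·18/(t+18)² = 27.7t/[(t+18)(19.7+t)] gives 18(19.7+t) = t(t+18), so t² = 18×19.7 = 354.6.
t* = √354.6 = 18.83 s.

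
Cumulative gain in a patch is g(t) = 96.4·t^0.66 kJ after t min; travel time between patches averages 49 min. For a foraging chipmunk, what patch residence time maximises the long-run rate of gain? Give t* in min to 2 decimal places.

95.12 min

Maximise g(t)/(T+t): set derivative to zero → g'(t)(T+t) = g(t).
g'(t) = 0.66·96.4·t^-0.34. Setting 0.66·96.4·t^-0.34 = 96.4·t^0.66/(49+t) gives 0.66(49+t) = t, so 0.34·t = 0.66×49.
t* = 0.66×49/0.34 = 95.12 min.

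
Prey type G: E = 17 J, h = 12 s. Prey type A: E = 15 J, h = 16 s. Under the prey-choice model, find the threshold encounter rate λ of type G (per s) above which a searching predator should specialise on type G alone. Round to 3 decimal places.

Drop type A once their profitability E₂/h₂ falls below the rate achievable on type G alone: E₂/h₂ = λE₁/(1 + λh₁).
Solve for λ: λE₁h₂ = E₂(1 + λh₁) → λ(E₁h₂ − E₂h₁) = E₂ → λ = E₂/(E₁h₂ − E₂h₁).
λ = 15/(17×16 − 15×12) = 15/92 = 0.163 per s.

0.163 per s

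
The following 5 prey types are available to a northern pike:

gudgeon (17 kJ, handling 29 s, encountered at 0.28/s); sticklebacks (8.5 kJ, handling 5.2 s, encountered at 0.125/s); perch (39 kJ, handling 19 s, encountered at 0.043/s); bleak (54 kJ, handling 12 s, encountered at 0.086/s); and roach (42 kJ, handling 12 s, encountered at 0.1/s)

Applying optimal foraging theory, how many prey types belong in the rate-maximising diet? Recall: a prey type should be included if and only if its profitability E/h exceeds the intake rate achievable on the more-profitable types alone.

Profitabilities (E/h, kJ/s): bleak 4.5, roach 3.5, perch 2.05, sticklebacks 1.63, gudgeon 0.586. Add prey in this order while the next type's profitability exceeds the intake rate on those already taken.
Rate on top 1: 2.285. roach: 3.5 > 2.285 → include.
Rate on top 2: 2.736. perch: 2.05 < 2.736 → exclude; stop.
Optimal diet: bleak, roach — 2 of 5 types.

2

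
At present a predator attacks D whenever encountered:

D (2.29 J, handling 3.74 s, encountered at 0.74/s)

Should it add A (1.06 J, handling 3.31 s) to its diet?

No

Current rate: (0.74×2.29)/(1 + 0.74×3.74) = 0.4498 J/s.
A: E/h = 1.06/3.31 = 0.3202 J/s.
0.3202 < 0.4498, so adding A would lower the average — exclude it.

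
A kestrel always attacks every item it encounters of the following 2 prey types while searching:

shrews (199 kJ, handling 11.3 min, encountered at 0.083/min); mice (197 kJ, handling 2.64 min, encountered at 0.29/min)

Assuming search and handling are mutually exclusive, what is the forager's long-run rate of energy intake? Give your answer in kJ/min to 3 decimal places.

27.241 kJ/min

Energy encountered per unit search time: 0.083×199 + 0.29×197 = 73.65 kJ/min.
Handling time per unit search time: 0.083×11.3 + 0.29×2.64 = 1.704.
Rate = 73.65/(1 + 1.704) = 27.24 kJ/min.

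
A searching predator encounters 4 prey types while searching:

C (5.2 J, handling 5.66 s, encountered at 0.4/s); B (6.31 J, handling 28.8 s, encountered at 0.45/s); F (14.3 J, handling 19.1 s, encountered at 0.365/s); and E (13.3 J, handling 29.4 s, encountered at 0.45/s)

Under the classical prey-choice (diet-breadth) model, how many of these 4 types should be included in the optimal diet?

2

Profitabilities (E/h, J/s): C 0.919, F 0.749, E 0.452, B 0.219. Add prey in this order while the next type's profitability exceeds the intake rate on those already taken.
Rate on top 1: 0.6373. F: 0.749 > 0.6373 → include.
Rate on top 2: 0.7132. E: 0.452 < 0.7132 → exclude; stop.
Optimal diet: C, F — 2 of 4 types.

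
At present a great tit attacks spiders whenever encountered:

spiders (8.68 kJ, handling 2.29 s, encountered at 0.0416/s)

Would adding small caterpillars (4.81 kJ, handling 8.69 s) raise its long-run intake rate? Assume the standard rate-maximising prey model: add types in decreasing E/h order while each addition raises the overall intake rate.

Intake rate on the current diet: R = (0.0416×8.68) / (1 + 0.0416×2.29) = 0.3611/1.095 = 0.3297 kJ/s.
Profitability of small caterpillars: 4.81/8.69 = 0.5535 kJ/s.
Since 0.5535 > R, including small caterpillars increases the long-run rate.

Yes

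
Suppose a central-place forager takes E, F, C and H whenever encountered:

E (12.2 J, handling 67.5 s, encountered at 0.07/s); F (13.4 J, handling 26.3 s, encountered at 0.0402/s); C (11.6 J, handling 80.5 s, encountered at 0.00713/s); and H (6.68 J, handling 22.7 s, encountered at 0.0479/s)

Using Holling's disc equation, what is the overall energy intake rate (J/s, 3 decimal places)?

R = Σλ_iE_i / (1 + Σλ_ih_i)
Numerator: 0.07×12.2 + 0.0402×13.4 + 0.00713×11.6 + 0.0479×6.68 = 1.795
Denominator: 1 + 0.07×67.5 + 0.0402×26.3 + 0.00713×80.5 + 0.0479×22.7 = 8.444
R = 1.795/8.444 = 0.2126 J/s

0.213 J/s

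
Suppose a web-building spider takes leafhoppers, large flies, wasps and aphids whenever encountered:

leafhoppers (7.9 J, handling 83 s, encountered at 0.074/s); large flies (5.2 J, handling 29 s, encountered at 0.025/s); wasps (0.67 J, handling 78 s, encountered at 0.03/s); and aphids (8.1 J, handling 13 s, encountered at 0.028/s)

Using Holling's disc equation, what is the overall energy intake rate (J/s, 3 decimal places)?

0.091 J/s

R = (0.074×7.9 + 0.025×5.2 + 0.03×0.67 + 0.028×8.1) / (1 + 0.074×83 + 0.025×29 + 0.03×78 + 0.028×13) = 0.9615/10.57 = 0.09096 J/s.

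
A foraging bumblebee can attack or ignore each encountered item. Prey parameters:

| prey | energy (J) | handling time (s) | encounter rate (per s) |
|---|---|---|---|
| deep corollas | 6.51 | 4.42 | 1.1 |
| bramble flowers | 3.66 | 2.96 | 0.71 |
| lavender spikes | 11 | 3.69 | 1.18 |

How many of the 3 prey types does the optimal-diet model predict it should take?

1

E/h in descending order: lavender spikes 2.98, deep corollas 1.47, bramble flowers 1.24 J/s. The optimal diet is the largest prefix of this list for which every included type satisfies E_i/h_i > R on the types above it.
Rate on top 1: 2.424. deep corollas: 1.47 < 2.424 → exclude; stop.
Optimal diet: lavender spikes — 1 of 3 types.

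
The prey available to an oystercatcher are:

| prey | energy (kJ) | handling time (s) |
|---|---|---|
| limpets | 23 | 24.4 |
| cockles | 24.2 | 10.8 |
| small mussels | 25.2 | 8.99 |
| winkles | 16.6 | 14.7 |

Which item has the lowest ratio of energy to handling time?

In descending order of E/h:
small mussels: 25.2/8.99 = 2.8 kJ/s
cockles: 24.2/10.8 = 2.24 kJ/s
winkles: 16.6/14.7 = 1.13 kJ/s
limpets: 23/24.4 = 0.943 kJ/s

limpets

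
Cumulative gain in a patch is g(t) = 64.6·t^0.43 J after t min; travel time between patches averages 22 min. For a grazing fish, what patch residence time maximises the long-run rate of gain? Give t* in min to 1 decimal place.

16.6 min

Optimal t* satisfies g'(t*) = g(t*)/(T + t*).
g'(t) = 0.43·64.6·t^-0.57. Setting 0.43·64.6·t^-0.57 = 64.6·t^0.43/(22+t) gives 0.43(22+t) = t, so 0.57·t = 0.43×22.
t* = 0.43×22/0.57 = 16.6 min.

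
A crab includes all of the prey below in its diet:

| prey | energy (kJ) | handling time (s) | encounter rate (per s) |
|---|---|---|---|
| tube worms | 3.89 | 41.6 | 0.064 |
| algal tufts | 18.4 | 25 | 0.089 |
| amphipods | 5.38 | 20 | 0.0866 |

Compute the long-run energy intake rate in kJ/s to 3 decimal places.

0.309 kJ/s

R = (0.064×3.89 + 0.089×18.4 + 0.0866×5.38) / (1 + 0.064×41.6 + 0.089×25 + 0.0866×20) = 2.352/7.619 = 0.3087 kJ/s.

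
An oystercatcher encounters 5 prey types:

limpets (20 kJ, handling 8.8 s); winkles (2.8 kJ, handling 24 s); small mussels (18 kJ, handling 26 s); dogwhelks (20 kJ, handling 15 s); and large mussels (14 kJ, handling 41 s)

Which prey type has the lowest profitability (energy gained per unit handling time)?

winkles

In descending order of E/h:
limpets: 20/8.8 = 2.27 kJ/s
dogwhelks: 20/15 = 1.33 kJ/s
small mussels: 18/26 = 0.692 kJ/s
large mussels: 14/41 = 0.341 kJ/s
winkles: 2.8/24 = 0.117 kJ/s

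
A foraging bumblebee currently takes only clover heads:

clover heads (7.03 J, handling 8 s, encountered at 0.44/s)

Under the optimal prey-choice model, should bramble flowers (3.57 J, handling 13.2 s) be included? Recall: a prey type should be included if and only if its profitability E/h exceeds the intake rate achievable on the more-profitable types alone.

No

On clover heads alone, R = ΣλE/(1+Σλh) = 3.093/4.52 = 0.6843 J/s.
Profitability of bramble flowers: 3.57/13.2 = 0.2705 J/s.
0.2705 < 0.6843, so adding bramble flowers would lower the average — exclude it.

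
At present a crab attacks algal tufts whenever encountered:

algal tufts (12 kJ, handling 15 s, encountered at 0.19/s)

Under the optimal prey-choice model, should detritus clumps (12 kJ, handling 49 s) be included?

No

On algal tufts alone, R = ΣλE/(1+Σλh) = 2.28/3.85 = 0.5922 kJ/s.
detritus clumps: E/h = 12/49 = 0.2449 kJ/s.
Since 0.2449 < R, time spent handling detritus clumps is better spent searching.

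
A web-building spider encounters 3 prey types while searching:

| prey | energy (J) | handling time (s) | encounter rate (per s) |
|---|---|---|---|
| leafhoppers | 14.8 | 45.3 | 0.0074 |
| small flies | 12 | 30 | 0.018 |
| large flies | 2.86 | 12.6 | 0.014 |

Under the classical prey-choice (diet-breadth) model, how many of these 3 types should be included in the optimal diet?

Profitabilities (E/h, J/s): small flies 0.4, leafhoppers 0.327, large flies 0.227. Add prey in this order while the next type's profitability exceeds the intake rate on those already taken.
Rate on top 1: 0.1403. leafhoppers: 0.327 > 0.1403 → include.
Rate on top 2: 0.1736. large flies: 0.227 > 0.1736 → include.
Optimal diet: small flies, leafhoppers, large flies — 3 of 3 types.

3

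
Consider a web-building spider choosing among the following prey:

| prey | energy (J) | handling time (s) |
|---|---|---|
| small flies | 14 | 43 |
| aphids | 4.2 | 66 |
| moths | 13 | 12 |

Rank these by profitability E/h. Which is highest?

In descending order of E/h:
moths: 13/12 = 1.08 J/s
small flies: 14/43 = 0.326 J/s
aphids: 4.2/66 = 0.0636 J/s

moths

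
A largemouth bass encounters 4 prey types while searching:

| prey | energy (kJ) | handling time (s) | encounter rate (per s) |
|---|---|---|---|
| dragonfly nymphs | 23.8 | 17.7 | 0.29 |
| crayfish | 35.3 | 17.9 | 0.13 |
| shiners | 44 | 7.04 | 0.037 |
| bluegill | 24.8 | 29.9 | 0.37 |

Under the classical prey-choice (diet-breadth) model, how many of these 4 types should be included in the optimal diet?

2

E/h in descending order: shiners 6.25, crayfish 1.97, dragonfly nymphs 1.34, bluegill 0.829 kJ/s. The optimal diet is the largest prefix of this list for which every included type satisfies E_i/h_i > R on the types above it.
Rate on top 1: 1.292. crayfish: 1.97 > 1.292 → include.
Rate on top 2: 1.733. dragonfly nymphs: 1.34 < 1.733 → exclude; stop.
Optimal diet: shiners, crayfish — 2 of 4 types.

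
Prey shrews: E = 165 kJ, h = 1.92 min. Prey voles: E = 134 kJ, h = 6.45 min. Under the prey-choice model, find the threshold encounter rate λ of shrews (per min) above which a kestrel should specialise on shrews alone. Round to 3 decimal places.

At the threshold, the rate on shrews alone equals the profitability of voles: λ·165/(1 + λ·1.92) = 134/6.45 = 20.78.
Rearranging, λ(165 − 20.78×1.92) = 20.78, so λ = 20.78/125.1 = 0.1661 per min.

0.166 per min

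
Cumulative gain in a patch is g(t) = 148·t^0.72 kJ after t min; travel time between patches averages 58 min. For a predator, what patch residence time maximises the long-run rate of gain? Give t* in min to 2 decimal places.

By the marginal value theorem, leave when the instantaneous gain rate g'(t) equals the habitat-wide average g(t)/(T + t).
g'(t) = 0.72·148·t^-0.28. Setting 0.72·148·t^-0.28 = 148·t^0.72/(58+t) gives 0.72(58+t) = t, so 0.28·t = 0.72×58.
t* = 0.72×58/0.28 = 149.1 min.

149.14 min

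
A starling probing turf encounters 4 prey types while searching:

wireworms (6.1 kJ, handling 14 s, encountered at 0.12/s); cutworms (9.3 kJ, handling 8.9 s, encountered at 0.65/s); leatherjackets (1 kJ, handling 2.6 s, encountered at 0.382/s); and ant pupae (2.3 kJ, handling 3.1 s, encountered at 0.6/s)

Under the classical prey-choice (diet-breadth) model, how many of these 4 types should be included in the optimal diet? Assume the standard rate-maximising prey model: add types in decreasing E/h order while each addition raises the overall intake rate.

E/h in descending order: cutworms 1.04, ant pupae 0.742, wireworms 0.436, leatherjackets 0.385 kJ/s. The optimal diet is the largest prefix of this list for which every included type satisfies E_i/h_i > R on the types above it.
Rate on top 1: 0.8909. ant pupae: 0.742 < 0.8909 → exclude; stop.
Optimal diet: cutworms — 1 of 4 types.

1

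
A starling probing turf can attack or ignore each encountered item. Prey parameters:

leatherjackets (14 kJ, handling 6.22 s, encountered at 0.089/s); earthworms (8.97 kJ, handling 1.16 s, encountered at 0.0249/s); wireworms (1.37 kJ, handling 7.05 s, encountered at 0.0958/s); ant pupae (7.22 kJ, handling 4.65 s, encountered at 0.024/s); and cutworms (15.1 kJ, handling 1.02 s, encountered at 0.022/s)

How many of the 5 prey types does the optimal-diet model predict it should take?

E/h in descending order: cutworms 14.8, earthworms 7.73, leatherjackets 2.25, ant pupae 1.55, wireworms 0.194 kJ/s. The optimal diet is the largest prefix of this list for which every included type satisfies E_i/h_i > R on the types above it.
Rate on top 1: 0.3249. earthworms: 7.73 > 0.3249 → include.
Rate on top 2: 0.5284. leatherjackets: 2.25 > 0.5284 → include.
Rate on top 3: 1.123. ant pupae: 1.55 > 1.123 → include.
Rate on top 4: 1.15. wireworms: 0.194 < 1.15 → exclude; stop.
Optimal diet: cutworms, earthworms, leatherjackets, ant pupae — 4 of 5 types.

4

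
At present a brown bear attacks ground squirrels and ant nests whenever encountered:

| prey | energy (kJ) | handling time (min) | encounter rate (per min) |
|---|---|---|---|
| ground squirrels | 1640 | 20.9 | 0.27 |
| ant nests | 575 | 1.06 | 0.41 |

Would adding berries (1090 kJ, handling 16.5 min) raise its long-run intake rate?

On ground squirrels and ant nests alone, R = ΣλE/(1+Σλh) = 678.5/7.078 = 95.87 kJ/min.
Profitability of berries: 1090/16.5 = 66.06 kJ/min.
66.06 < 95.87, so adding berries would lower the average — exclude it.

No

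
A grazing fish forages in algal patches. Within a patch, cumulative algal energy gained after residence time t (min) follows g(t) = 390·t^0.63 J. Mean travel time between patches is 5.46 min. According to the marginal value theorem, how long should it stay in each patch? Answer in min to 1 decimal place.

Maximise g(t)/(T+t): set derivative to zero → g'(t)(T+t) = g(t).
g'(t) = 0.63·390·t^-0.37. Setting 0.63·390·t^-0.37 = 390·t^0.63/(5.46+t) gives 0.63(5.46+t) = t, so 0.37·t = 0.63×5.46.
t* = 0.63×5.46/0.37 = 9.297 min.

9.3 min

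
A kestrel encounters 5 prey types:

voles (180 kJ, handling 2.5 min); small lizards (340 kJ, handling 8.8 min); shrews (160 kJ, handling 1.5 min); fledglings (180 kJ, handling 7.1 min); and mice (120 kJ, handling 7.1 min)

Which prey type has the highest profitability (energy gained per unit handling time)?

In descending order of E/h:
shrews: 160/1.5 = 107 kJ/min
voles: 180/2.5 = 72 kJ/min
small lizards: 340/8.8 = 38.6 kJ/min
fledglings: 180/7.1 = 25.4 kJ/min
mice: 120/7.1 = 16.9 kJ/min

shrews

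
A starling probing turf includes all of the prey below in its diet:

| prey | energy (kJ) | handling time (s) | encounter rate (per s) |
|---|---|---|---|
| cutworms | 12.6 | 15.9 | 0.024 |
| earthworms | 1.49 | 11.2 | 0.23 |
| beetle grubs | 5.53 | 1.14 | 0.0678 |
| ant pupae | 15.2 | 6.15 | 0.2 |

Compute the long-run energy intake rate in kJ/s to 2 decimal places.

Energy encountered per unit search time: 0.024×12.6 + 0.23×1.49 + 0.0678×5.53 + 0.2×15.2 = 4.06 kJ/s.
Handling time per unit search time: 0.024×15.9 + 0.23×11.2 + 0.0678×1.14 + 0.2×6.15 = 4.265.
Rate = 4.06/(1 + 4.265) = 0.7712 kJ/s.

0.77 kJ/s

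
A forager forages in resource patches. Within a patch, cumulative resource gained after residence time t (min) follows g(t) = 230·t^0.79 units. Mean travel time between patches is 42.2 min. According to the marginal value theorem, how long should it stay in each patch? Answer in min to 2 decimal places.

Optimal t* satisfies g'(t*) = g(t*)/(T + t*).
g'(t) = 0.79·230·t^-0.21. Setting 0.79·230·t^-0.21 = 230·t^0.79/(42.2+t) gives 0.79(42.2+t) = t, so 0.21·t = 0.79×42.2.
t* = 0.79×42.2/0.21 = 158.8 min.

158.75 min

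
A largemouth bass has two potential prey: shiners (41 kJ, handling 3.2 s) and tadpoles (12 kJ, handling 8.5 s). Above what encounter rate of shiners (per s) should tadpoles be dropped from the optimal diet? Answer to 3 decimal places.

Drop tadpoles once their profitability E₂/h₂ falls below the rate achievable on shiners alone: E₂/h₂ = λE₁/(1 + λh₁).
Solve for λ: λE₁h₂ = E₂(1 + λh₁) → λ(E₁h₂ − E₂h₁) = E₂ → λ = E₂/(E₁h₂ − E₂h₁).
λ = 12/(41×8.5 − 12×3.2) = 12/310.1 = 0.0387 per s.

0.039 per s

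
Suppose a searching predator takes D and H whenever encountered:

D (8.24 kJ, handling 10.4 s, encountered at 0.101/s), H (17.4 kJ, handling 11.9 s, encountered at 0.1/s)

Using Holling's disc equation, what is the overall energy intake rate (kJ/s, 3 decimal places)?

0.794 kJ/s

R = (0.101×8.24 + 0.1×17.4) / (1 + 0.101×10.4 + 0.1×11.9) = 2.572/3.24 = 0.7938 kJ/s.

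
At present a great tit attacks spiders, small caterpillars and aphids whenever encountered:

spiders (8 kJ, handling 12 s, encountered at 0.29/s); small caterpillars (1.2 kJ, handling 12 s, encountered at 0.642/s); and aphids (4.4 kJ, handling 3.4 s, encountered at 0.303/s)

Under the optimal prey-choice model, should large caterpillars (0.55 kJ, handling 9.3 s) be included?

No

Intake rate on the current diet: R = (0.29×8 + 0.642×1.2 + 0.303×4.4) / (1 + 0.29×12 + 0.642×12 + 0.303×3.4) = 4.424/13.21 = 0.3348 kJ/s.
Profitability of large caterpillars: 0.55/9.3 = 0.05914 kJ/s.
Since 0.05914 < R, time spent handling large caterpillars is better spent searching.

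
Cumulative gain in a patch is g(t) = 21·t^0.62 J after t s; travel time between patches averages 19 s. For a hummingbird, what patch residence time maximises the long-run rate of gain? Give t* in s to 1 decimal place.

31.0 s

By the marginal value theorem, leave when the instantaneous gain rate g'(t) equals the habitat-wide average g(t)/(T + t).
g'(t) = 0.62·21·t^-0.38. Setting 0.62·21·t^-0.38 = 21·t^0.62/(19+t) gives 0.62(19+t) = t, so 0.38·t = 0.62×19.
t* = 0.62×19/0.38 = 31 s.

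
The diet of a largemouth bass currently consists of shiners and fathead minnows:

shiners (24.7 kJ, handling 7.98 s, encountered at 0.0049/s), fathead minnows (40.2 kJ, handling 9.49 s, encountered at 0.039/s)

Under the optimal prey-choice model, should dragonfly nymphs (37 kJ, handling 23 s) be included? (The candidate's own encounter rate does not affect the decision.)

Yes

Intake rate on the current diet: R = (0.0049×24.7 + 0.039×40.2) / (1 + 0.0049×7.98 + 0.039×9.49) = 1.689/1.409 = 1.198 kJ/s.
Profitability of dragonfly nymphs: 37/23 = 1.609 kJ/s.
1.609 > 1.198, so adding dragonfly nymphs raises the average — include it.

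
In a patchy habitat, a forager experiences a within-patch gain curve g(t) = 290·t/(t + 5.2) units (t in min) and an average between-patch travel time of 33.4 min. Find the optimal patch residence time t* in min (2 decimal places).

Optimal t* satisfies g'(t*) = g(t*)/(T + t*).
g'(t) = 290·5.2/(t + 5.2)². Setting 290·5.2/(t+5.2)² = 290t/[(t+5.2)(33.4+t)] gives 5.2(33.4+t) = t(t+5.2), so t² = 5.2×33.4 = 173.7.
t* = √173.7 = 13.18 min.

13.18 min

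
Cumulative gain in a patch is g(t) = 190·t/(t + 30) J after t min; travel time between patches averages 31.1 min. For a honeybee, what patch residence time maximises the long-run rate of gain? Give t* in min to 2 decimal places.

30.55 min

Maximise g(t)/(T+t): set derivative to zero → g'(t)(T+t) = g(t).
g'(t) = 190·30/(t + 30)². Setting 190·30/(t+30)² = 190t/[(t+30)(31.1+t)] gives 30(31.1+t) = t(t+30), so t² = 30×31.1 = 933.
t* = √933 = 30.55 min.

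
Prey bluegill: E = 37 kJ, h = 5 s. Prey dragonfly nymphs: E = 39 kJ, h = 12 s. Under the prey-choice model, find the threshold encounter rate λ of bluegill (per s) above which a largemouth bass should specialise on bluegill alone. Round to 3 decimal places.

Drop dragonfly nymphs once their profitability E₂/h₂ falls below the rate achievable on bluegill alone: E₂/h₂ = λE₁/(1 + λh₁).
Solve for λ: λE₁h₂ = E₂(1 + λh₁) → λ(E₁h₂ − E₂h₁) = E₂ → λ = E₂/(E₁h₂ − E₂h₁).
λ = 39/(37×12 − 39×5) = 39/249 = 0.1566 per s.

0.157 per s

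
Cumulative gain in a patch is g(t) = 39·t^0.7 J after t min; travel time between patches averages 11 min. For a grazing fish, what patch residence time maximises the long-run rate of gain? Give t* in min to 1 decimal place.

By the marginal value theorem, leave when the instantaneous gain rate g'(t) equals the habitat-wide average g(t)/(T + t).
g'(t) = 0.7·39·t^-0.3. Setting 0.7·39·t^-0.3 = 39·t^0.7/(11+t) gives 0.7(11+t) = t, so 0.30·t = 0.7×11.
t* = 0.7×11/0.30 = 25.67 min.

25.7 min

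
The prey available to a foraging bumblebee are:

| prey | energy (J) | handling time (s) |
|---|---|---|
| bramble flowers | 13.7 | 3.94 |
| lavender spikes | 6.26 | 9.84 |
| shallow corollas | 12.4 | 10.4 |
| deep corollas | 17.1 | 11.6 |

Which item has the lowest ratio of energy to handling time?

In descending order of E/h:
bramble flowers: 13.7/3.94 = 3.48 J/s
deep corollas: 17.1/11.6 = 1.47 J/s
shallow corollas: 12.4/10.4 = 1.19 J/s
lavender spikes: 6.26/9.84 = 0.636 J/s

lavender spikes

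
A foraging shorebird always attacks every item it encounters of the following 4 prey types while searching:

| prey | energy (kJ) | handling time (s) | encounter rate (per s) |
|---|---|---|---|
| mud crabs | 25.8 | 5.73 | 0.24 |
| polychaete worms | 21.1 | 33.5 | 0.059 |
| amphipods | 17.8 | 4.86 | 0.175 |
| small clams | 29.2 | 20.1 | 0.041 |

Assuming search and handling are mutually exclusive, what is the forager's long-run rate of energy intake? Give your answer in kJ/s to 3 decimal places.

1.950 kJ/s

R = (0.24×25.8 + 0.059×21.1 + 0.175×17.8 + 0.041×29.2) / (1 + 0.24×5.73 + 0.059×33.5 + 0.175×4.86 + 0.041×20.1) = 11.75/6.026 = 1.95 kJ/s.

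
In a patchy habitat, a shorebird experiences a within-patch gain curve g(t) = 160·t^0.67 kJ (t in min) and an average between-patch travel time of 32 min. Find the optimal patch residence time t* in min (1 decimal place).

Optimal t* satisfies g'(t*) = g(t*)/(T + t*).
g'(t) = 0.67·160·t^-0.33. Setting 0.67·160·t^-0.33 = 160·t^0.67/(32+t) gives 0.67(32+t) = t, so 0.33·t = 0.67×32.
t* = 0.67×32/0.33 = 64.97 min.

65.0 min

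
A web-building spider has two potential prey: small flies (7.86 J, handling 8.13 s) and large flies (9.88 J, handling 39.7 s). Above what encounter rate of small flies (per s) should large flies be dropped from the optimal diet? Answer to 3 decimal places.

At the threshold, the rate on small flies alone equals the profitability of large flies: λ·7.86/(1 + λ·8.13) = 9.88/39.7 = 0.2489.
Rearranging, λ(7.86 − 0.2489×8.13) = 0.2489, so λ = 0.2489/5.837 = 0.04264 per s.

0.043 per s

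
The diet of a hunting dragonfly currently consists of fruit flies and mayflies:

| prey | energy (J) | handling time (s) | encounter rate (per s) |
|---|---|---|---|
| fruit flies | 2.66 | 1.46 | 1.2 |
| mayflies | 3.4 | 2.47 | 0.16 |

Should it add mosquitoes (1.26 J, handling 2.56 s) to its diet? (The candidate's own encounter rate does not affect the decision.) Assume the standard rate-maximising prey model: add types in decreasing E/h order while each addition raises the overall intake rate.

Intake rate on the current diet: R = (1.2×2.66 + 0.16×3.4) / (1 + 1.2×1.46 + 0.16×2.47) = 3.736/3.147 = 1.187 J/s.
mosquitoes: E/h = 1.26/2.56 = 0.4922 J/s.
Since 0.4922 < R, time spent handling mosquitoes is better spent searching.

No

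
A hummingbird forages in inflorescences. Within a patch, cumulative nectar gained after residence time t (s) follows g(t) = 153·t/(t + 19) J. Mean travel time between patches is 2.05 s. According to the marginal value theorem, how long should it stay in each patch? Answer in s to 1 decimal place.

By the marginal value theorem, leave when the instantaneous gain rate g'(t) equals the habitat-wide average g(t)/(T + t).
g'(t) = 153·19/(t + 19)². Setting 153·19/(t+19)² = 153t/[(t+19)(2.05+t)] gives 19(2.05+t) = t(t+19), so t² = 19×2.05 = 38.95.
t* = √38.95 = 6.241 s.

6.2 s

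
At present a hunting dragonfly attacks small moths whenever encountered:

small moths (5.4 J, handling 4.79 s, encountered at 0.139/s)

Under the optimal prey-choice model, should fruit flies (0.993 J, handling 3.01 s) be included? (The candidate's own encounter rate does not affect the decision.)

On small moths alone, R = ΣλE/(1+Σλh) = 0.7506/1.666 = 0.4506 J/s.
fruit flies: E/h = 0.993/3.01 = 0.3299 J/s.
0.3299 < 0.4506, so adding fruit flies would lower the average — exclude it.

No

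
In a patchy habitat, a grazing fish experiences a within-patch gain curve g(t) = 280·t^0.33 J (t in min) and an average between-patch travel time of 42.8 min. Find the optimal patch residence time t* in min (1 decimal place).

21.1 min

Maximise g(t)/(T+t): set derivative to zero → g'(t)(T+t) = g(t).
g'(t) = 0.33·280·t^-0.67. Setting 0.33·280·t^-0.67 = 280·t^0.33/(42.8+t) gives 0.33(42.8+t) = t, so 0.67·t = 0.33×42.8.
t* = 0.33×42.8/0.67 = 21.08 min.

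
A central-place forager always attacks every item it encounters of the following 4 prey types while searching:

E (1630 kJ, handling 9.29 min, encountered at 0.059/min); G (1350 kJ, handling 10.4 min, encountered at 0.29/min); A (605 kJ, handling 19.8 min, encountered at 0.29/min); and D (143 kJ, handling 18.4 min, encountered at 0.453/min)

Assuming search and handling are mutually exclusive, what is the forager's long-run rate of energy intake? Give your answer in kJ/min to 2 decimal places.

39.05 kJ/min

R = (0.059×1630 + 0.29×1350 + 0.29×605 + 0.453×143) / (1 + 0.059×9.29 + 0.29×10.4 + 0.29×19.8 + 0.453×18.4) = 727.9/18.64 = 39.05 kJ/min.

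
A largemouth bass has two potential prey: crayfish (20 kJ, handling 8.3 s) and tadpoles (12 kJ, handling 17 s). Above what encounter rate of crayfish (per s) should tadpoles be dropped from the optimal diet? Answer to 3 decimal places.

Drop tadpoles once their profitability E₂/h₂ falls below the rate achievable on crayfish alone: E₂/h₂ = λE₁/(1 + λh₁).
Solve for λ: λE₁h₂ = E₂(1 + λh₁) → λ(E₁h₂ − E₂h₁) = E₂ → λ = E₂/(E₁h₂ − E₂h₁).
λ = 12/(20×17 − 12×8.3) = 12/240.4 = 0.04992 per s.

0.050 per s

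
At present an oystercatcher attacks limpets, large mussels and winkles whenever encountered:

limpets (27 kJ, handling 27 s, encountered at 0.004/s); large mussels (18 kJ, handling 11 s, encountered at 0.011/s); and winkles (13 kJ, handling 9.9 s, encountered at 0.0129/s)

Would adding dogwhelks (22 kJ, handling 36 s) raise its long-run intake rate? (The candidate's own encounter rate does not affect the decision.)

Yes

Current rate: (0.004×27 + 0.011×18 + 0.0129×13)/(1 + 0.004×27 + 0.011×11 + 0.0129×9.9) = 0.3492 kJ/s.
Profitability of dogwhelks: 22/36 = 0.6111 kJ/s.
0.6111 > 0.3492, so adding dogwhelks raises the average — include it.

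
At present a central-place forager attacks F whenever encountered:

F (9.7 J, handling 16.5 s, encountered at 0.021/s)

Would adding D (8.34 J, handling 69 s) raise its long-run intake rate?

Intake rate on the current diet: R = (0.021×9.7) / (1 + 0.021×16.5) = 0.2037/1.347 = 0.1513 J/s.
D: E/h = 8.34/69 = 0.1209 J/s.
Since 0.1209 < R, time spent handling D is better spent searching.

No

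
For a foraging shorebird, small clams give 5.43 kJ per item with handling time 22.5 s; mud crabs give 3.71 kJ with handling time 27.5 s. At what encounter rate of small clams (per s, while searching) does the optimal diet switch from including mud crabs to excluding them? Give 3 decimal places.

0.056 per s

Drop mud crabs once their profitability E₂/h₂ falls below the rate achievable on small clams alone: E₂/h₂ = λE₁/(1 + λh₁).
Solve for λ: λE₁h₂ = E₂(1 + λh₁) → λ(E₁h₂ − E₂h₁) = E₂ → λ = E₂/(E₁h₂ − E₂h₁).
λ = 3.71/(5.43×27.5 − 3.71×22.5) = 3.71/65.85 = 0.05634 per s.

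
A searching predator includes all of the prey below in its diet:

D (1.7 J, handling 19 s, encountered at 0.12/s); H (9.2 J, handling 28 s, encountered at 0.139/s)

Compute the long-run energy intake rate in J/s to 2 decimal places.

0.21 J/s

R = (0.12×1.7 + 0.139×9.2) / (1 + 0.12×19 + 0.139×28) = 1.483/7.172 = 0.2067 J/s.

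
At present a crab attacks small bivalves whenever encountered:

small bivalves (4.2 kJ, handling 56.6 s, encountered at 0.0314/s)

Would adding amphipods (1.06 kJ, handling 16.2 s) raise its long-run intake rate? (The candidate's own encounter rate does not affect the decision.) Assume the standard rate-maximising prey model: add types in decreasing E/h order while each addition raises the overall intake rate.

Yes

Intake rate on the current diet: R = (0.0314×4.2) / (1 + 0.0314×56.6) = 0.1319/2.777 = 0.04749 kJ/s.
Profitability of amphipods: 1.06/16.2 = 0.06543 kJ/s.
Since 0.06543 > R, including amphipods increases the long-run rate.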